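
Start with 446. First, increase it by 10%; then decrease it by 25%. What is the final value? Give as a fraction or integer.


Start with 446.
Step 1: Increase by 10%: 446 * 110/100 = 2453/5
Step 2: Decrease by 25%: 2453/5 * 75/100 = 7359/20
Final result = 7359/20

7359/20


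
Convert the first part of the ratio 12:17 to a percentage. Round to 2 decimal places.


Total parts = 12 + 17 = 29
First part fraction = 12/29
Percentage = (12/29) * 100
= 0.413793 * 100
= 41.38%

41.38


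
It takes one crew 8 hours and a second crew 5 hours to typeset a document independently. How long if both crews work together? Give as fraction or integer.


Rate of A = 1/8 job per hour
Rate of B = 1/5 job per hour
Combined rate = 1/8 + 1/5
Find common denominator: (5 + 8)/(8*5) = 13/40
Combined rate = 13/40 job per hour
Time together = 1 / (13/40) = 40/13 hours

40/13


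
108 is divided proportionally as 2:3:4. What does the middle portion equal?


Ratio = 2:3:4
Total parts = 2 + 3 + 4 = 9
Value per part = 108 / 9 = 12
First share = 2 * 12 = 24
Middle share = 3 * 12 = 36
Third share = 4 * 12 = 48

36


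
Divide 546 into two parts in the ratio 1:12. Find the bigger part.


Total parts = 1 + 12 = 13
Value per part = 546 / 13 = 42
First share = 1 * 42 = 42
Second share = 12 * 42 = 504
Larger share = 504

504


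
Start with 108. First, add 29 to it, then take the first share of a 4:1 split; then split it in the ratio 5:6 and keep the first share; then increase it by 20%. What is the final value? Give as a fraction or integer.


Start with 108.
Step 1: Add 29: 108+29=137; split 4:1 first = 137*4/5 = 548/5
Step 2: Split 5:6, first share = 548/5 * 5/11 = 548/11
Step 3: Increase by 20%: 548/11 * 120/100 = 3288/55
Final result = 3288/55

3288/55


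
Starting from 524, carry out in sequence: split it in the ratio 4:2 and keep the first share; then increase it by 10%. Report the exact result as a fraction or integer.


Start with 524.
Step 1: Split 4:2, first share = 524 * 4/6 = 1048/3
Step 2: Increase by 10%: 1048/3 * 110/100 = 5764/15
Final result = 5764/15

5764/15


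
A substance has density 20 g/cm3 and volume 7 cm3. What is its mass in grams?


Using mass = density * volume
Density = 20 g/cm3
Volume = 7 cm3
Mass = 20 * 7
= 140 g

140


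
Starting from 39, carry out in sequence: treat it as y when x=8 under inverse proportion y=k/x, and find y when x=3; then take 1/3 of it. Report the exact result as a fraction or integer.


Start with 39.
Step 1: Inverse prop: k = (39)*8; new y = k/3 = 39*8/3 = 104
Step 2: Take 1/3: 104 * 1/3 = 104/3
Final result = 104/3

104/3


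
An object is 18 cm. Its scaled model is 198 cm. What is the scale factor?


Original length = 18 cm
Scaled length = 198 cm
Scale factor = 198 / 18
= 11

11


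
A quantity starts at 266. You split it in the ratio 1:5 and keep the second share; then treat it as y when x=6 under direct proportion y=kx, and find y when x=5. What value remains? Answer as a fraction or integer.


Start with 266.
Step 1: Split 1:5, second share = 266 * 5/6 = 665/3
Step 2: Direct prop: k = (665/3)/6; new y = k*5 = 665/3*5/6 = 3325/18
Final result = 3325/18

3325/18


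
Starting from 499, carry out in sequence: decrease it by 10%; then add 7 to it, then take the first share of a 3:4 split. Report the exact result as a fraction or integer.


Start with 499.
Step 1: Decrease by 10%: 499 * 90/100 = 4491/10
Step 2: Add 7: 4491/10+7=4561/10; split 3:4 first = 4561/10*3/7 = 13683/70
Final result = 13683/70

13683/70


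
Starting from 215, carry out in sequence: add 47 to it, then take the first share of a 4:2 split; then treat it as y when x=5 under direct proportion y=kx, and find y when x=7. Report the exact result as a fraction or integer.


Start with 215.
Step 1: Add 47: 215+47=262; split 4:2 first = 262*4/6 = 524/3
Step 2: Direct prop: k = (524/3)/5; new y = k*7 = 524/3*7/5 = 3668/15
Final result = 3668/15

3668/15


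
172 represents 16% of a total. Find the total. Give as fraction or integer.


Given: 172 is 16% of the whole
Set up: 172 = 16/100 * whole
whole = 172 * 100 / 16
whole = 17200 / 16
whole = 1075

1075


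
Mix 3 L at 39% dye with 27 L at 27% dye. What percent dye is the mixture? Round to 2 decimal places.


Solute in mixture 1 = 39% of 3 L = 3*39/100 = 117/100 L
Solute in mixture 2 = 27% of 27 L = 27*27/100 = 729/100 L
Total solute = 117/100 + 729/100 = 423/50 L
Total volume = 3 + 27 = 30 L
Final concentration = 423/50/30 * 100 = 28.20%

28.20


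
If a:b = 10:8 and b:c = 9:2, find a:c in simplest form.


Given a:b = 10:8 and b:c = 9:2
Make b consistent. Multiply first ratio by 9: a:b = 90:72
Multiply second ratio by 8: b:c = 72:16
Now b = 72 in both, so a:b:c = 90:72:16
Therefore a:c = 90:16
Simplify by GCD: a:c = 45:8

45:8


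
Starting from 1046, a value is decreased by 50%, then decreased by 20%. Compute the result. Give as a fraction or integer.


Start: 1046
Step 1: decrease by 50% => multiply by 50/100
  1046 * 50/100 = 523
Step 2: decrease by 20% => multiply by 80/100
  523 * 80/100 = 2092/5
Final value = 2092/5

2092/5


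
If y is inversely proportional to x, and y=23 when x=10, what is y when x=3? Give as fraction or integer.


Inverse proportion: y = k/x
Find k: k = 10 * 23 = 230
Compute y at x=3: y = 230/3
y = 230/3

230/3


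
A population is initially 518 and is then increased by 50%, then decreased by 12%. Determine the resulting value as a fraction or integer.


Start: 518
Step 1: increase by 50% => multiply by 150/100
  518 * 150/100 = 777
Step 2: decrease by 12% => multiply by 88/100
  777 * 88/100 = 17094/25
Final value = 17094/25

17094/25


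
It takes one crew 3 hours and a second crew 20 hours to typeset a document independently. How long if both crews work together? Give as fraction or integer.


Rate of A = 1/3 job per hour
Rate of B = 1/20 job per hour
Combined rate = 1/3 + 1/20
Find common denominator: (20 + 3)/(3*20) = 23/60
Combined rate = 23/60 job per hour
Time together = 1 / (23/60) = 60/23 hours

60/23


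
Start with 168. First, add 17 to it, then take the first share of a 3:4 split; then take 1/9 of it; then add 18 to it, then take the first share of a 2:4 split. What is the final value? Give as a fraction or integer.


Start with 168.
Step 1: Add 17: 168+17=185; split 3:4 first = 185*3/7 = 555/7
Step 2: Take 1/9: 555/7 * 1/9 = 185/21
Step 3: Add 18: 185/21+18=563/21; split 2:4 first = 563/21*2/6 = 563/63
Final result = 563/63

563/63


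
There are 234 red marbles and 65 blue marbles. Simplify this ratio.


Find GCD(234, 65)
GCD = 13
Divide both by 13: 234/13 = 18, 65/13 = 5
Simplified ratio = 18:5

18:5


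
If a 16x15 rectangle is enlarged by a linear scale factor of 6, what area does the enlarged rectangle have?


Original dimensions: 16 x 15
Enlargement factor = 6
New width = 16 * 6 = 96
New height = 15 * 6 = 90
New area = 96 * 90 = 8640

8640


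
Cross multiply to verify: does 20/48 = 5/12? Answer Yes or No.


Cross multiply to check 20/48 = 5/12
Left cross product: 20 * 12 = 240
Right cross product: 48 * 5 = 240
240 = 240
Equal, so proportions match => Yes

Yes


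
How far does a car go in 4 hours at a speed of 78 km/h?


Using distance = speed * time
Speed = 78 km/h
Time = 4 hours
Distance = 78 * 4
= 312 km

312


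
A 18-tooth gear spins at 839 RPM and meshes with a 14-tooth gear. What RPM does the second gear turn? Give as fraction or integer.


Gear ratio: teeth_A * RPM_A = teeth_B * RPM_B
18 * 839 = 14 * RPM_B
15102 = 14 * RPM_B
RPM_B = 15102 / 14
RPM_B = 7551/7

7551/7


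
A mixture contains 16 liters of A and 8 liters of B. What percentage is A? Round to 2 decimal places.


Volume of A = 16 L
Volume of B = 8 L
Total volume = 16 + 8 = 24 L
Percentage of A = (16/24) * 100
= 66.67%

66.67


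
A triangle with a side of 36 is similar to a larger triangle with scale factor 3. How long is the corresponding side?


Similar triangles have proportional sides
Scale factor = 3
Smaller side = 36
Corresponding larger side = 36 * 3
= 108

108


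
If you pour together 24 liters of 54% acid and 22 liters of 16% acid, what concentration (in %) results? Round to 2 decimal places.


Solute in mixture 1 = 54% of 24 L = 24*54/100 = 324/25 L
Solute in mixture 2 = 16% of 22 L = 22*16/100 = 88/25 L
Total solute = 324/25 + 88/25 = 412/25 L
Total volume = 24 + 22 = 46 L
Final concentration = 412/25/46 * 100 = 35.83%

35.83


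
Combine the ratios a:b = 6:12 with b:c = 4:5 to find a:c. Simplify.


Given a:b = 6:12 and b:c = 4:5
Make b consistent. Multiply first ratio by 4: a:b = 24:48
Multiply second ratio by 12: b:c = 48:60
Now b = 48 in both, so a:b:c = 24:48:60
Therefore a:c = 24:60
Simplify by GCD: a:c = 2:5

2:5


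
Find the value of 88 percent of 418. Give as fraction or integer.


Compute 88% of 418
Convert percentage: 88% = 88/100
Multiply: 418 * 88/100
= 36784/100
= 9196/25

9196/25


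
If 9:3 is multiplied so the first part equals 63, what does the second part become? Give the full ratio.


Original ratio: 9:3
First term target: 63
Scale factor = 63 / 9 = 7
Multiply second term: 3 * 7 = 21
Equivalent ratio = 63:21

63:21


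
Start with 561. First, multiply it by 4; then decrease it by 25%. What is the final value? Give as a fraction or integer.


Start with 561.
Step 1: Multiply by 4: 561 * 4 = 2244
Step 2: Decrease by 25%: 2244 * 75/100 = 1683
Final result = 1683

1683


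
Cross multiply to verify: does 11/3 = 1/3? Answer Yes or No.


Cross multiply to check 11/3 = 1/3
Left cross product: 11 * 3 = 33
Right cross product: 3 * 1 = 3
33 != 3
Not equal, so proportions differ => No

No


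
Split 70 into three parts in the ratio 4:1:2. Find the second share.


Ratio = 4:1:2
Total parts = 4 + 1 + 2 = 7
Value per part = 70 / 7 = 10
First share = 4 * 10 = 40
Middle share = 1 * 10 = 10
Third share = 2 * 10 = 20

10


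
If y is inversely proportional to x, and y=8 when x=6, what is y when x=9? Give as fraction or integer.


Inverse proportion: y = k/x
Find k: k = 6 * 8 = 48
Compute y at x=9: y = 48/9
y = 16/3

16/3


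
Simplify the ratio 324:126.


Find GCD(324, 126)
GCD = 18
Divide both by 18: 324/18 = 18, 126/18 = 7
Simplified ratio = 18:7

18:7


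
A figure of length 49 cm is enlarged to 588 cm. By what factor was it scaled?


Original length = 49 cm
Scaled length = 588 cm
Scale factor = 588 / 49
= 12

12


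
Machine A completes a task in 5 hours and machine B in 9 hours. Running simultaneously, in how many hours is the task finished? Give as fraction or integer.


Rate of A = 1/5 job per hour
Rate of B = 1/9 job per hour
Combined rate = 1/5 + 1/9
Find common denominator: (9 + 5)/(5*9) = 14/45
Combined rate = 14/45 job per hour
Time together = 1 / (14/45) = 45/14 hours

45/14


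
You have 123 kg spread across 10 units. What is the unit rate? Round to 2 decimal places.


Total kg = 123
Number of units = 10
Unit rate = 123 / 10
= 12.30 kg per unit

12.30


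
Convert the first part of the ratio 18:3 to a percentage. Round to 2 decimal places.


Total parts = 18 + 3 = 21
First part fraction = 18/21
Percentage = (18/21) * 100
= 0.857143 * 100
= 85.71%

85.71


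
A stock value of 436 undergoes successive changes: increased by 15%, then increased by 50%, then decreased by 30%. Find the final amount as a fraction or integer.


Start: 436
Step 1: increase by 15% => multiply by 115/100
  436 * 115/100 = 2507/5
Step 2: increase by 50% => multiply by 150/100
  2507/5 * 150/100 = 7521/10
Step 3: decrease by 30% => multiply by 70/100
  7521/10 * 70/100 = 52647/100
Final value = 52647/100

52647/100


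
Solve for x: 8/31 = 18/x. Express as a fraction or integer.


Setting up: 8/31 = 18/x
Cross multiply: 8 * x = 31 * 18
8x = 558
x = 558/8
x = 279/4

279/4


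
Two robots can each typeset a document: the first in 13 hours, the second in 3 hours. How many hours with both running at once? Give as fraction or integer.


Rate of A = 1/13 job per hour
Rate of B = 1/3 job per hour
Combined rate = 1/13 + 1/3
Find common denominator: (3 + 13)/(13*3) = 16/39
Combined rate = 16/39 job per hour
Time together = 1 / (16/39) = 39/16 hours

39/16


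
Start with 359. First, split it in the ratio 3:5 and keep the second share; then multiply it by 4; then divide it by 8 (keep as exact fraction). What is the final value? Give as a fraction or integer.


Start with 359.
Step 1: Split 3:5, second share = 359 * 5/8 = 1795/8
Step 2: Multiply by 4: 1795/8 * 4 = 1795/2
Step 3: Divide by 8: 1795/2 / 8 = 1795/16
Final result = 1795/16

1795/16


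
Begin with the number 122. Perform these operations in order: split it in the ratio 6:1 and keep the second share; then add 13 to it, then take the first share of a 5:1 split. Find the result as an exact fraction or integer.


Start with 122.
Step 1: Split 6:1, second share = 122 * 1/7 = 122/7
Step 2: Add 13: 122/7+13=213/7; split 5:1 first = 213/7*5/6 = 355/14
Final result = 355/14

355/14


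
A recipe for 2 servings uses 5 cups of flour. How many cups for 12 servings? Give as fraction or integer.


Original: 5 cups for 2 servings
Target servings = 12
Scaling factor = 12/2
New amount = 5 * 12/2
= 60/2
= 30 cups

30


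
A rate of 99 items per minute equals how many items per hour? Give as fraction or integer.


Converting from per minute to per hour
Rate = 99 items per minute
Multiply by 60: 99 * 60
= 5940 items per hour

5940


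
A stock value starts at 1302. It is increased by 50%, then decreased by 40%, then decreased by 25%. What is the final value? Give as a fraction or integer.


Start: 1302
Step 1: increase by 50% => multiply by 150/100
  1302 * 150/100 = 1953
Step 2: decrease by 40% => multiply by 60/100
  1953 * 60/100 = 5859/5
Step 3: decrease by 25% => multiply by 75/100
  5859/5 * 75/100 = 17577/20
Final value = 17577/20

17577/20


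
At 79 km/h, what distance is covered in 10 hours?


Using distance = speed * time
Speed = 79 km/h
Time = 10 hours
Distance = 79 * 10
= 790 km

790


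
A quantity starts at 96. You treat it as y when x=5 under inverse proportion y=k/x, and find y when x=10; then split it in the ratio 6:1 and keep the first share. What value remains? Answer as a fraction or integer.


Start with 96.
Step 1: Inverse prop: k = (96)*5; new y = k/10 = 96*5/10 = 48
Step 2: Split 6:1, first share = 48 * 6/7 = 288/7
Final result = 288/7

288/7


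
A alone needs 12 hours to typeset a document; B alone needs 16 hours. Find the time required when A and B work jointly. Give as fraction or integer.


Rate of A = 1/12 job per hour
Rate of B = 1/16 job per hour
Combined rate = 1/12 + 1/16
Find common denominator: (16 + 12)/(12*16) = 28/192
Combined rate = 7/48 job per hour
Time together = 1 / (7/48) = 48/7 hours

48/7


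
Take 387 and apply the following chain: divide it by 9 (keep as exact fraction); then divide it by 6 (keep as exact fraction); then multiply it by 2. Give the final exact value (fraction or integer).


Start with 387.
Step 1: Divide by 9: 387 / 9 = 43
Step 2: Divide by 6: 43 / 6 = 43/6
Step 3: Multiply by 2: 43/6 * 2 = 43/3
Final result = 43/3

43/3


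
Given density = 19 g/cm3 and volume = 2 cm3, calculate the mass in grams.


Using mass = density * volume
Density = 19 g/cm3
Volume = 2 cm3
Mass = 19 * 2
= 38 g

38


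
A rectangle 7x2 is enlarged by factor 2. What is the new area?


Original dimensions: 7 x 2
Enlargement factor = 2
New width = 7 * 2 = 14
New height = 2 * 2 = 4
New area = 14 * 4 = 56

56


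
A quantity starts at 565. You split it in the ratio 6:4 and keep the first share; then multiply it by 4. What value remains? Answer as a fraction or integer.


Start with 565.
Step 1: Split 6:4, first share = 565 * 6/10 = 339
Step 2: Multiply by 4: 339 * 4 = 1356
Final result = 1356

1356


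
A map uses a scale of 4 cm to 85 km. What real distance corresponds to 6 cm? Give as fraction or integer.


Map scale: 4 cm = 85 km
Measured distance on map = 6 cm
Set up proportion: 6 * 85 / 4
= 510 / 4
= 255/2 km

255/2


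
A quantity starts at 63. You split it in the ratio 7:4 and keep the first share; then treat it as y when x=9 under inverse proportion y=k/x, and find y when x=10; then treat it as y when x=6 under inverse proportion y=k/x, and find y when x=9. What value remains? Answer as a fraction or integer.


Start with 63.
Step 1: Split 7:4, first share = 63 * 7/11 = 441/11
Step 2: Inverse prop: k = (441/11)*9; new y = k/10 = 441/11*9/10 = 3969/110
Step 3: Inverse prop: k = (3969/110)*6; new y = k/9 = 3969/110*6/9 = 1323/55
Final result = 1323/55

1323/55


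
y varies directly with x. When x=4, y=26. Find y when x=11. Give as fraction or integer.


Direct proportion: y = kx
Find k: k = 26/4 = 13/2
Compute y at x=11: y = 13/2 * 11
y = 143/2

143/2


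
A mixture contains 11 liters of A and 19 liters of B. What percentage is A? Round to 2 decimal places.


Volume of A = 11 L
Volume of B = 19 L
Total volume = 11 + 19 = 30 L
Percentage of A = (11/30) * 100
= 36.67%

36.67


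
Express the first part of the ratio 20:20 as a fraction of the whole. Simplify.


Total parts = 20 + 20 = 40
First part fraction = 20/40
Simplify: 20/40 = 1/2

1/2


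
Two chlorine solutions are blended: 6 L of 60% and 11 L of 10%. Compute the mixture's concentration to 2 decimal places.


Solute in mixture 1 = 60% of 6 L = 6*60/100 = 18/5 L
Solute in mixture 2 = 10% of 11 L = 11*10/100 = 11/10 L
Total solute = 18/5 + 11/10 = 47/10 L
Total volume = 6 + 11 = 17 L
Final concentration = 47/10/17 * 100 = 27.65%

27.65


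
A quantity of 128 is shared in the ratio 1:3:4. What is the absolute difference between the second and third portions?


Total parts = 1 + 3 + 4 = 8
Value per part = 128 / 8 = 16
Shares: 1*16=16, 3*16=48, 4*16=64
Second share = 48, third share = 64
Difference = |48 - 64| = 16

16


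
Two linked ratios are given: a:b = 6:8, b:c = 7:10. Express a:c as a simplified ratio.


Given a:b = 6:8 and b:c = 7:10
Make b consistent. Multiply first ratio by 7: a:b = 42:56
Multiply second ratio by 8: b:c = 56:80
Now b = 56 in both, so a:b:c = 42:56:80
Therefore a:c = 42:80
Simplify by GCD: a:c = 21:40

21:40


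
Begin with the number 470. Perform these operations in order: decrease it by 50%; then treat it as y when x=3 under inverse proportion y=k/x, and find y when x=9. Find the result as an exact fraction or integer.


Start with 470.
Step 1: Decrease by 50%: 470 * 50/100 = 235
Step 2: Inverse prop: k = (235)*3; new y = k/9 = 235*3/9 = 235/3
Final result = 235/3

235/3


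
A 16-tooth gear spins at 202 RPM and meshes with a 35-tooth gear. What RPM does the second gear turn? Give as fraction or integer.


Gear ratio: teeth_A * RPM_A = teeth_B * RPM_B
16 * 202 = 35 * RPM_B
3232 = 35 * RPM_B
RPM_B = 3232 / 35
RPM_B = 3232/35

3232/35


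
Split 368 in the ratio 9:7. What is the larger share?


Total parts = 9 + 7 = 16
Value per part = 368 / 16 = 23
First share = 9 * 23 = 207
Second share = 7 * 23 = 161
Larger share = 207

207


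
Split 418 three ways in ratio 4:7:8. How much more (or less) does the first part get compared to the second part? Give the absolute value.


Total parts = 4 + 7 + 8 = 19
Value per part = 418 / 19 = 22
Shares: 4*22=88, 7*22=154, 8*22=176
First share = 88, second share = 154
Difference = |88 - 154| = 66

66


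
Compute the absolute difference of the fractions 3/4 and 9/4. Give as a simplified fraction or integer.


Simplify: 3/4 = 3/4 and 9/4 = 9/4
Find common denominator: LCD = 4
Convert: 3/4 and 9/4
Difference = |3 - 9|/4 = 6/4
Simplified = 3/2

3/2


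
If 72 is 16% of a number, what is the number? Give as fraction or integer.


Given: 72 is 16% of the whole
Set up: 72 = 16/100 * whole
whole = 72 * 100 / 16
whole = 7200 / 16
whole = 450

450


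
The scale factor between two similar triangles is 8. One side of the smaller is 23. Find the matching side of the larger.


Similar triangles have proportional sides
Scale factor = 8
Smaller side = 23
Corresponding larger side = 23 * 8
= 184

184


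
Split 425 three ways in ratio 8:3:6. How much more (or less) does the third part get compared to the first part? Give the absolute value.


Total parts = 8 + 3 + 6 = 17
Value per part = 425 / 17 = 25
Shares: 8*25=200, 3*25=75, 6*25=150
Third share = 150, first share = 200
Difference = |150 - 200| = 50

50


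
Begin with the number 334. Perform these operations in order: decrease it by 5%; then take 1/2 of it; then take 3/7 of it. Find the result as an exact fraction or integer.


Start with 334.
Step 1: Decrease by 5%: 334 * 95/100 = 3173/10
Step 2: Take 1/2: 3173/10 * 1/2 = 3173/20
Step 3: Take 3/7: 3173/20 * 3/7 = 9519/140
Final result = 9519/140

9519/140


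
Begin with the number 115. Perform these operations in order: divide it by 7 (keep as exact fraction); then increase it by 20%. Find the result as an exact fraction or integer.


Start with 115.
Step 1: Divide by 7: 115 / 7 = 115/7
Step 2: Increase by 20%: 115/7 * 120/100 = 138/7
Final result = 138/7

138/7


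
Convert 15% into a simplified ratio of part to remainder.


Part = 15%, Remainder = 85%
Ratio = 15:85
GCD(15, 85) = 5
Simplify: 3:17 = 3:17

3:17


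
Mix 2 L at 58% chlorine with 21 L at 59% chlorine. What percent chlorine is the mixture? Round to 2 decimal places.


Solute in mixture 1 = 58% of 2 L = 2*58/100 = 29/25 L
Solute in mixture 2 = 59% of 21 L = 21*59/100 = 1239/100 L
Total solute = 29/25 + 1239/100 = 271/20 L
Total volume = 2 + 21 = 23 L
Final concentration = 271/20/23 * 100 = 58.91%

58.91


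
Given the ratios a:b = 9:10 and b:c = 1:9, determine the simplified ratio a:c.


Given a:b = 9:10 and b:c = 1:9
Make b consistent. Multiply first ratio by 1: a:b = 9:10
Multiply second ratio by 10: b:c = 10:90
Now b = 10 in both, so a:b:c = 9:10:90
Therefore a:c = 9:90
Simplify by GCD: a:c = 1:10

1:10


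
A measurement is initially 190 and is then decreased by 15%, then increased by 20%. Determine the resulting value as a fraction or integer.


Start: 190
Step 1: decrease by 15% => multiply by 85/100
  190 * 85/100 = 323/2
Step 2: increase by 20% => multiply by 120/100
  323/2 * 120/100 = 969/5
Final value = 969/5

969/5


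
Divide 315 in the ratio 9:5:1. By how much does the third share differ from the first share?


Total parts = 9 + 5 + 1 = 15
Value per part = 315 / 15 = 21
Shares: 9*21=189, 5*21=105, 1*21=21
Third share = 21, first share = 189
Difference = |21 - 189| = 168

168


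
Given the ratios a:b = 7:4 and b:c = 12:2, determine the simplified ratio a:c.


Given a:b = 7:4 and b:c = 12:2
Make b consistent. Multiply first ratio by 12: a:b = 84:48
Multiply second ratio by 4: b:c = 48:8
Now b = 48 in both, so a:b:c = 84:48:8
Therefore a:c = 84:8
Simplify by GCD: a:c = 21:2

21:2


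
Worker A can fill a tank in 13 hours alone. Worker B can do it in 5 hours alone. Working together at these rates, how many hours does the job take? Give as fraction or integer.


Rate of A = 1/13 job per hour
Rate of B = 1/5 job per hour
Combined rate = 1/13 + 1/5
Find common denominator: (5 + 13)/(13*5) = 18/65
Combined rate = 18/65 job per hour
Time together = 1 / (18/65) = 65/18 hours

65/18


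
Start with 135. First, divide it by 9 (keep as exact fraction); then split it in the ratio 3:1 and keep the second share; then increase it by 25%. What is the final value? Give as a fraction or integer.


Start with 135.
Step 1: Divide by 9: 135 / 9 = 15
Step 2: Split 3:1, second share = 15 * 1/4 = 15/4
Step 3: Increase by 25%: 15/4 * 125/100 = 75/16
Final result = 75/16

75/16


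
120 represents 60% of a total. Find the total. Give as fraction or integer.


Given: 120 is 60% of the whole
Set up: 120 = 60/100 * whole
whole = 120 * 100 / 60
whole = 12000 / 60
whole = 200

200


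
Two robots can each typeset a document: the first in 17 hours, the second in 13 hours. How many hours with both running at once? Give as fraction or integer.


Rate of A = 1/17 job per hour
Rate of B = 1/13 job per hour
Combined rate = 1/17 + 1/13
Find common denominator: (13 + 17)/(17*13) = 30/221
Combined rate = 30/221 job per hour
Time together = 1 / (30/221) = 221/30 hours

221/30


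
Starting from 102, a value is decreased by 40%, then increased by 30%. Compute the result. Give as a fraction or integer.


Start: 102
Step 1: decrease by 40% => multiply by 60/100
  102 * 60/100 = 306/5
Step 2: increase by 30% => multiply by 130/100
  306/5 * 130/100 = 1989/25
Final value = 1989/25

1989/25


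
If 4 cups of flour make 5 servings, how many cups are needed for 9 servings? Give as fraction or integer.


Original: 4 cups for 5 servings
Target servings = 9
Scaling factor = 9/5
New amount = 4 * 9/5
= 36/5
= 36/5 cups

36/5


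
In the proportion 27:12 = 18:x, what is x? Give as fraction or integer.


Setting up: 27/12 = 18/x
Cross multiply: 27 * x = 12 * 18
27x = 216
x = 216/27
x = 8

8


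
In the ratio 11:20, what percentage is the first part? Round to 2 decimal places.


Total parts = 11 + 20 = 31
First part fraction = 11/31
Percentage = (11/31) * 100
= 0.354839 * 100
= 35.48%

35.48


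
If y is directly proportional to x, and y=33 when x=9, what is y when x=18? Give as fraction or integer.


Direct proportion: y = kx
Find k: k = 33/9 = 11/3
Compute y at x=18: y = 11/3 * 18
y = 66

66


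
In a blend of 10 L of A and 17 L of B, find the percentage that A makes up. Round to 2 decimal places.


Volume of A = 10 L
Volume of B = 17 L
Total volume = 10 + 17 = 27 L
Percentage of A = (10/27) * 100
= 37.04%

37.04


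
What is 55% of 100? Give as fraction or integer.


Compute 55% of 100
Convert percentage: 55% = 55/100
Multiply: 100 * 55/100
= 5500/100
= 55

55


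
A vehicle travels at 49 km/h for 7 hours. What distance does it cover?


Using distance = speed * time
Speed = 49 km/h
Time = 7 hours
Distance = 49 * 7
= 343 km

343


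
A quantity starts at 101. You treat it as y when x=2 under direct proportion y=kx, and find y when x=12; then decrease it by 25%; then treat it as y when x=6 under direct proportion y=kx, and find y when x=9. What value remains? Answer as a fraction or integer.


Start with 101.
Step 1: Direct prop: k = (101)/2; new y = k*12 = 101*12/2 = 606
Step 2: Decrease by 25%: 606 * 75/100 = 909/2
Step 3: Direct prop: k = (909/2)/6; new y = k*9 = 909/2*9/6 = 2727/4
Final result = 2727/4

2727/4


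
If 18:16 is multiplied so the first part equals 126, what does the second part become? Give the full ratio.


Original ratio: 18:16
First term target: 126
Scale factor = 126 / 18 = 7
Multiply second term: 16 * 7 = 112
Equivalent ratio = 126:112

126:112


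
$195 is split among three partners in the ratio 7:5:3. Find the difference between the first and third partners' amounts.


Total parts = 7 + 5 + 3 = 15
Value per part = 195 / 15 = 13
Shares: 7*13=91, 5*13=65, 3*13=39
First share = 91, third share = 39
Difference = |91 - 39| = 52

52


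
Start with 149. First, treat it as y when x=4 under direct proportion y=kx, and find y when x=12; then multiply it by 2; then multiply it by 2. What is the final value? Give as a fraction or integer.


Start with 149.
Step 1: Direct prop: k = (149)/4; new y = k*12 = 149*12/4 = 447
Step 2: Multiply by 2: 447 * 2 = 894
Step 3: Multiply by 2: 894 * 2 = 1788
Final result = 1788

1788


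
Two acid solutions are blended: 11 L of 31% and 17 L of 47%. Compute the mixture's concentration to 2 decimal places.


Solute in mixture 1 = 31% of 11 L = 11*31/100 = 341/100 L
Solute in mixture 2 = 47% of 17 L = 17*47/100 = 799/100 L
Total solute = 341/100 + 799/100 = 57/5 L
Total volume = 11 + 17 = 28 L
Final concentration = 57/5/28 * 100 = 40.71%

40.71


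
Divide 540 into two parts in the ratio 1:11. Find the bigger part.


Total parts = 1 + 11 = 12
Value per part = 540 / 12 = 45
First share = 1 * 45 = 45
Second share = 11 * 45 = 495
Larger share = 495

495


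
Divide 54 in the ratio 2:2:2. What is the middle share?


Ratio = 2:2:2
Total parts = 2 + 2 + 2 = 6
Value per part = 54 / 6 = 9
First share = 2 * 9 = 18
Middle share = 2 * 9 = 18
Third share = 2 * 9 = 18

18


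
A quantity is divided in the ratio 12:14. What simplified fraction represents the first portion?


Total parts = 12 + 14 = 26
First part fraction = 12/26
Simplify: 12/26 = 6/13

6/13


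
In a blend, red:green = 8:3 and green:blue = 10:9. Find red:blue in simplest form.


Given a:b = 8:3 and b:c = 10:9
Make b consistent. Multiply first ratio by 10: a:b = 80:30
Multiply second ratio by 3: b:c = 30:27
Now b = 30 in both, so a:b:c = 80:30:27
Therefore a:c = 80:27
Simplify by GCD: a:c = 80:27

80:27


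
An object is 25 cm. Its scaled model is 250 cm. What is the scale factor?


Original length = 25 cm
Scaled length = 250 cm
Scale factor = 250 / 25
= 10

10


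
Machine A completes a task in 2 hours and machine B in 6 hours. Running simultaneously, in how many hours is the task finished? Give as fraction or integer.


Rate of A = 1/2 job per hour
Rate of B = 1/6 job per hour
Combined rate = 1/2 + 1/6
Find common denominator: (6 + 2)/(2*6) = 8/12
Combined rate = 2/3 job per hour
Time together = 1 / (2/3) = 3/2 hours

3/2


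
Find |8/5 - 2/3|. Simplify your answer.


Simplify: 8/5 = 8/5 and 2/3 = 2/3
Find common denominator: LCD = 15
Convert: 24/15 and 10/15
Difference = |24 - 10|/15 = 14/15
Simplified = 14/15

14/15


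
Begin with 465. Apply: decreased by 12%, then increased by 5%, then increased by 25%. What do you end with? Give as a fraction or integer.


Start: 465
Step 1: decrease by 12% => multiply by 88/100
  465 * 88/100 = 2046/5
Step 2: increase by 5% => multiply by 105/100
  2046/5 * 105/100 = 21483/50
Step 3: increase by 25% => multiply by 125/100
  21483/50 * 125/100 = 21483/40
Final value = 21483/40

21483/40


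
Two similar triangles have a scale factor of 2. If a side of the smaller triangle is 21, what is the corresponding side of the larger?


Similar triangles have proportional sides
Scale factor = 2
Smaller side = 21
Corresponding larger side = 21 * 2
= 42

42


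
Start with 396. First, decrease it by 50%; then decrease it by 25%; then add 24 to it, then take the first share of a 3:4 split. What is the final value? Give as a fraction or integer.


Start with 396.
Step 1: Decrease by 50%: 396 * 50/100 = 198
Step 2: Decrease by 25%: 198 * 75/100 = 297/2
Step 3: Add 24: 297/2+24=345/2; split 3:4 first = 345/2*3/7 = 1035/14
Final result = 1035/14

1035/14


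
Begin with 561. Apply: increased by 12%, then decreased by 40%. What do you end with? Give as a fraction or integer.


Start: 561
Step 1: increase by 12% => multiply by 112/100
  561 * 112/100 = 15708/25
Step 2: decrease by 40% => multiply by 60/100
  15708/25 * 60/100 = 47124/125
Final value = 47124/125

47124/125


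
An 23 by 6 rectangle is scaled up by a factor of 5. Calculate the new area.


Original dimensions: 23 x 6
Enlargement factor = 5
New width = 23 * 5 = 115
New height = 6 * 5 = 30
New area = 115 * 30 = 3450

3450


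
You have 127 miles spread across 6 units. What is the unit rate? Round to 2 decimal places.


Total miles = 127
Number of units = 6
Unit rate = 127 / 6
= 21.17 miles per unit

21.17


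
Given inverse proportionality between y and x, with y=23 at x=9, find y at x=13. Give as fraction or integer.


Inverse proportion: y = k/x
Find k: k = 9 * 23 = 207
Compute y at x=13: y = 207/13
y = 207/13

207/13


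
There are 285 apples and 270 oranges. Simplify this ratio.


Find GCD(285, 270)
GCD = 15
Divide both by 15: 285/15 = 19, 270/15 = 18
Simplified ratio = 19:18

19:18


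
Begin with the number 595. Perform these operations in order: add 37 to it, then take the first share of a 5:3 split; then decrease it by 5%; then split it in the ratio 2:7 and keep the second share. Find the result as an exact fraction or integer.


Start with 595.
Step 1: Add 37: 595+37=632; split 5:3 first = 632*5/8 = 395
Step 2: Decrease by 5%: 395 * 95/100 = 1501/4
Step 3: Split 2:7, second share = 1501/4 * 7/9 = 10507/36
Final result = 10507/36

10507/36


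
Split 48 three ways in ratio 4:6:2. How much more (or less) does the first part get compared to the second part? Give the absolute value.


Total parts = 4 + 6 + 2 = 12
Value per part = 48 / 12 = 4
Shares: 4*4=16, 6*4=24, 2*4=8
First share = 16, second share = 24
Difference = |16 - 24| = 8

8


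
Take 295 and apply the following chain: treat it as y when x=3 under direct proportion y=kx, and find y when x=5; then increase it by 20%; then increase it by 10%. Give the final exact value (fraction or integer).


Start with 295.
Step 1: Direct prop: k = (295)/3; new y = k*5 = 295*5/3 = 1475/3
Step 2: Increase by 20%: 1475/3 * 120/100 = 590
Step 3: Increase by 10%: 590 * 110/100 = 649
Final result = 649

649


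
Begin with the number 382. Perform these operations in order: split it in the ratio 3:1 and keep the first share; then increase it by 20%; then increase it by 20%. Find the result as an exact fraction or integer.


Start with 382.
Step 1: Split 3:1, first share = 382 * 3/4 = 573/2
Step 2: Increase by 20%: 573/2 * 120/100 = 1719/5
Step 3: Increase by 20%: 1719/5 * 120/100 = 10314/25
Final result = 10314/25

10314/25


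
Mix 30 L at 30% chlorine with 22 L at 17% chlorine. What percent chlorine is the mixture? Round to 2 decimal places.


Solute in mixture 1 = 30% of 30 L = 30*30/100 = 9 L
Solute in mixture 2 = 17% of 22 L = 22*17/100 = 187/50 L
Total solute = 9 + 187/50 = 637/50 L
Total volume = 30 + 22 = 52 L
Final concentration = 637/50/52 * 100 = 24.50%

24.50


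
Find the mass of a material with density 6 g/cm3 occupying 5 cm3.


Using mass = density * volume
Density = 6 g/cm3
Volume = 5 cm3
Mass = 6 * 5
= 30 g

30


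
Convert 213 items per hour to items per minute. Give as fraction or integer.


Converting from per hour to per minute
Rate = 213 items per hour
Divide by 60: 213/60
= 71/20 items per minute

71/20


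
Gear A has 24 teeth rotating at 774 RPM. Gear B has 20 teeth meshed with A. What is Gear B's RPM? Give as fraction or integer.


Gear ratio: teeth_A * RPM_A = teeth_B * RPM_B
24 * 774 = 20 * RPM_B
18576 = 20 * RPM_B
RPM_B = 18576 / 20
RPM_B = 4644/5

4644/5


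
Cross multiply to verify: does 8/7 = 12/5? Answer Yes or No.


Cross multiply to check 8/7 = 12/5
Left cross product: 8 * 5 = 40
Right cross product: 7 * 12 = 84
40 != 84
Not equal, so proportions differ => No

No


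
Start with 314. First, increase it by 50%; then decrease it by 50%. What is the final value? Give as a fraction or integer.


Start with 314.
Step 1: Increase by 50%: 314 * 150/100 = 471
Step 2: Decrease by 50%: 471 * 50/100 = 471/2
Final result = 471/2

471/2


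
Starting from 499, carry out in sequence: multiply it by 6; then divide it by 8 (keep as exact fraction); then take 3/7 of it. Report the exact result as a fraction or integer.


Start with 499.
Step 1: Multiply by 6: 499 * 6 = 2994
Step 2: Divide by 8: 2994 / 8 = 1497/4
Step 3: Take 3/7: 1497/4 * 3/7 = 4491/28
Final result = 4491/28

4491/28


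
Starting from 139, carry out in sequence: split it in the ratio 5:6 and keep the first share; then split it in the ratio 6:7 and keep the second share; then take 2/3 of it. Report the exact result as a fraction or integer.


Start with 139.
Step 1: Split 5:6, first share = 139 * 5/11 = 695/11
Step 2: Split 6:7, second share = 695/11 * 7/13 = 4865/143
Step 3: Take 2/3: 4865/143 * 2/3 = 9730/429
Final result = 9730/429

9730/429


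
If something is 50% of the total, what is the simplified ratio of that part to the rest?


Part = 50%, Remainder = 50%
Ratio = 50:50
GCD(50, 50) = 50
Simplify: 1:1 = 1:1

1:1


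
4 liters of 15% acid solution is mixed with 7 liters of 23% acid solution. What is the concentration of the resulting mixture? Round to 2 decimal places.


Solute in mixture 1 = 15% of 4 L = 4*15/100 = 3/5 L
Solute in mixture 2 = 23% of 7 L = 7*23/100 = 161/100 L
Total solute = 3/5 + 161/100 = 221/100 L
Total volume = 4 + 7 = 11 L
Final concentration = 221/100/11 * 100 = 20.09%

20.09


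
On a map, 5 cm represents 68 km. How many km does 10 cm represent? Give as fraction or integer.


Map scale: 5 cm = 68 km
Measured distance on map = 10 cm
Set up proportion: 10 * 68 / 5
= 680 / 5
= 136 km

136


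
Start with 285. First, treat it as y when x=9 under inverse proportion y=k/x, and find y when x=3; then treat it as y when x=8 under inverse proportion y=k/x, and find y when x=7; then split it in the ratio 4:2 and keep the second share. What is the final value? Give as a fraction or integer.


Start with 285.
Step 1: Inverse prop: k = (285)*9; new y = k/3 = 285*9/3 = 855
Step 2: Inverse prop: k = (855)*8; new y = k/7 = 855*8/7 = 6840/7
Step 3: Split 4:2, second share = 6840/7 * 2/6 = 2280/7
Final result = 2280/7

2280/7


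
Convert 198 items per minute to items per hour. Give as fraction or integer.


Converting from per minute to per hour
Rate = 198 items per minute
Multiply by 60: 198 * 60
= 11880 items per hour

11880


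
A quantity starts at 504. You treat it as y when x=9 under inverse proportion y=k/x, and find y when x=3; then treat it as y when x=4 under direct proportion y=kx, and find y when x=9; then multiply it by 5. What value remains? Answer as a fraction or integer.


Start with 504.
Step 1: Inverse prop: k = (504)*9; new y = k/3 = 504*9/3 = 1512
Step 2: Direct prop: k = (1512)/4; new y = k*9 = 1512*9/4 = 3402
Step 3: Multiply by 5: 3402 * 5 = 17010
Final result = 17010

17010


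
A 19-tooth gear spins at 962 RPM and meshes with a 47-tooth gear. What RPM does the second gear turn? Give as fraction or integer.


Gear ratio: teeth_A * RPM_A = teeth_B * RPM_B
19 * 962 = 47 * RPM_B
18278 = 47 * RPM_B
RPM_B = 18278 / 47
RPM_B = 18278/47

18278/47


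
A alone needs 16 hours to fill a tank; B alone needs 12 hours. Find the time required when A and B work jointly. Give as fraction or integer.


Rate of A = 1/16 job per hour
Rate of B = 1/12 job per hour
Combined rate = 1/16 + 1/12
Find common denominator: (12 + 16)/(16*12) = 28/192
Combined rate = 7/48 job per hour
Time together = 1 / (7/48) = 48/7 hours

48/7


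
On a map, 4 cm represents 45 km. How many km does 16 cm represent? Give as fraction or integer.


Map scale: 4 cm = 45 km
Measured distance on map = 16 cm
Set up proportion: 16 * 45 / 4
= 720 / 4
= 180 km

180


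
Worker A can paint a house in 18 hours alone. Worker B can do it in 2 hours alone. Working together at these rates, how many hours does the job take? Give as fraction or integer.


Rate of A = 1/18 job per hour
Rate of B = 1/2 job per hour
Combined rate = 1/18 + 1/2
Find common denominator: (2 + 18)/(18*2) = 20/36
Combined rate = 5/9 job per hour
Time together = 1 / (5/9) = 9/5 hours

9/5


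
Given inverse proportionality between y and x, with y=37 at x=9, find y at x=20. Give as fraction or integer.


Inverse proportion: y = k/x
Find k: k = 9 * 37 = 333
Compute y at x=20: y = 333/20
y = 333/20

333/20


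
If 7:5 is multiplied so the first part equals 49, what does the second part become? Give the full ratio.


Original ratio: 7:5
First term target: 49
Scale factor = 49 / 7 = 7
Multiply second term: 5 * 7 = 35
Equivalent ratio = 49:35

49:35


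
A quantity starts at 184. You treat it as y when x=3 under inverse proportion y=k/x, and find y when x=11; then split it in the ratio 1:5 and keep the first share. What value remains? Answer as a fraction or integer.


Start with 184.
Step 1: Inverse prop: k = (184)*3; new y = k/11 = 184*3/11 = 552/11
Step 2: Split 1:5, first share = 552/11 * 1/6 = 92/11
Final result = 92/11

92/11
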